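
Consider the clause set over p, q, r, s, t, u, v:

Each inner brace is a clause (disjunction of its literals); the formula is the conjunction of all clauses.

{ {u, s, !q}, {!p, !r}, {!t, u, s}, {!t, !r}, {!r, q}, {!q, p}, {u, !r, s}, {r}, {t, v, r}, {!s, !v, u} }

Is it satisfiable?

Unit clause (r) forces r = true.
Unit clause (!p) forces p = false.
Unit clause (!t) forces t = false.
Unit clause (q) forces q = true.
Now (!q) is unsatisfied and unit — conflict.
No assignment satisfies every clause.

No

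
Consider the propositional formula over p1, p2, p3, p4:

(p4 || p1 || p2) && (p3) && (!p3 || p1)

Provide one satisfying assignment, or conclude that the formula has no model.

Unit clause (p3) forces p3 = true.
Unit clause (p1) forces p1 = true.
All clauses hold; p2, p4 can take either value.

p1 ↦ true,  p2 ↦ true,  p3 ↦ true,  p4 ↦ true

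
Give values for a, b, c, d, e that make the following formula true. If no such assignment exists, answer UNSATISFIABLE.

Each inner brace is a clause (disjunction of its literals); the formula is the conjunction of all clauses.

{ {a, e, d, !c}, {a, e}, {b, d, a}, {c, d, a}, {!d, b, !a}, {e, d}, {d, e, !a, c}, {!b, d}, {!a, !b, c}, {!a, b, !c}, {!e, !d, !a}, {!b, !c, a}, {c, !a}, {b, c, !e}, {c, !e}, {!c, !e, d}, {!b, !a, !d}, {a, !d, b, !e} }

UNSATISFIABLE

Case a = true:
Unit clause (c) forces c = true.
Unit clause (b) forces b = true.
Unit clause (d) forces d = true.
Now (!d) is unsatisfied and unit — conflict.
That branch fails; take a = false instead.
Unit clause (e) forces e = true.
Unit clause (c) forces c = true.
Unit clause (!b) forces b = false.
Unit clause (d) forces d = true.
Now (!d) is unsatisfied and unit — conflict.
Both values of a lead to a conflict.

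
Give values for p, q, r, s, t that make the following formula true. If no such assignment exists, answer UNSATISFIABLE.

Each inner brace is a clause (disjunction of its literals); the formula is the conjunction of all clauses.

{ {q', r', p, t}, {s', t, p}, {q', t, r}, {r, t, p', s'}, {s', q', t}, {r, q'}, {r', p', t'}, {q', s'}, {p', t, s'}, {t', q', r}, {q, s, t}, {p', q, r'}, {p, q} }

p ↦ 0; q ↦ 1; r ↦ 1; s ↦ 0; t ↦ 1

Branch on r: set r = 1.
Branch on p: set p = 0.
(q) alone gives q = 1.
(t) alone gives t = 1.
(s') alone gives s = 0.
This assignment satisfies each clause.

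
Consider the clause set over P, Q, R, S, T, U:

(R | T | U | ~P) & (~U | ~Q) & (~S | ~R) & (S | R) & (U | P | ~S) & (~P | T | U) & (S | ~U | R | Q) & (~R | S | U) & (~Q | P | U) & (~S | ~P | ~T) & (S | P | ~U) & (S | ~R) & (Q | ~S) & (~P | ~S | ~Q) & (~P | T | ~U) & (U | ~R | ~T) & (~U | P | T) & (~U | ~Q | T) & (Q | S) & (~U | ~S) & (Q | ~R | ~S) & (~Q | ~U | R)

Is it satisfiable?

Suppose U = 0.
Suppose S = 0.
(R) alone gives R = 1.
Now (~R) is unsatisfied and unit — conflict.
So S must be the other value — set S = 1.
(~R) alone gives R = 0.
(P) alone gives P = 1.
(T) alone gives T = 1.
Now (~T) is unsatisfied and unit — conflict.
Either choice for S ends in contradiction.
So U must be the other value — set U = 1.
(~Q) alone gives Q = 0.
(~S) alone gives S = 0.
Now (S) is unsatisfied and unit — conflict.
Either choice for U ends in contradiction.
No assignment satisfies every clause.

Unsatisfiable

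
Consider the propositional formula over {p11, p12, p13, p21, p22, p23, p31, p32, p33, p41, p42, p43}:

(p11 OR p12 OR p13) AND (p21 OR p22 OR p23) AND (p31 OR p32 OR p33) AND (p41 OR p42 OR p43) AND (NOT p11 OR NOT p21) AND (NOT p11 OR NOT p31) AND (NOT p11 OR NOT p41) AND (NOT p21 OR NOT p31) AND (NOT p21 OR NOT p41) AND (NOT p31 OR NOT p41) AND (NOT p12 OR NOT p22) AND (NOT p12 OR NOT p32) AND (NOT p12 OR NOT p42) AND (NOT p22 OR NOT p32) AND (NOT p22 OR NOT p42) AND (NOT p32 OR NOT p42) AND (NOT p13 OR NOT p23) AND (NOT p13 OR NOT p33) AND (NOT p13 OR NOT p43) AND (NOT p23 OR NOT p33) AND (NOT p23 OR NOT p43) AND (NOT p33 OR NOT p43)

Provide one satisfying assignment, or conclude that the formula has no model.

UNSATISFIABLE

Branch on p11: set p11 = false.
Branch on p12: set p12 = true.
The clause (NOT p22) is unit, so p22 = false.
The clause (NOT p32) is unit, so p32 = false.
The clause (NOT p42) is unit, so p42 = false.
Branch on p21: set p21 = true.
The clause (NOT p31) is unit, so p31 = false.
The clause (p33) is unit, so p33 = true.
The clause (NOT p41) is unit, so p41 = false.
The clause (p43) is unit, so p43 = true.
Now (NOT p43) is unsatisfied and unit — conflict.
Undo p21 and try p21 = false.
The clause (p23) is unit, so p23 = true.
The clause (NOT p13) is unit, so p13 = false.
The clause (NOT p33) is unit, so p33 = false.
The clause (p31) is unit, so p31 = true.
The clause (NOT p41) is unit, so p41 = false.
The clause (p43) is unit, so p43 = true.
Now (NOT p43) is unsatisfied and unit — conflict.
Neither p21 = true nor p21 = false works.
Undo p12 and try p12 = false.
The clause (p13) is unit, so p13 = true.
The clause (NOT p23) is unit, so p23 = false.
The clause (NOT p33) is unit, so p33 = false.
The clause (NOT p43) is unit, so p43 = false.
Branch on p21: set p21 = true.
The clause (NOT p31) is unit, so p31 = false.
The clause (p32) is unit, so p32 = true.
The clause (NOT p41) is unit, so p41 = false.
The clause (p42) is unit, so p42 = true.
Now (NOT p42) is unsatisfied and unit — conflict.
Undo p21 and try p21 = false.
The clause (p22) is unit, so p22 = true.
The clause (NOT p32) is unit, so p32 = false.
The clause (p31) is unit, so p31 = true.
The clause (NOT p41) is unit, so p41 = false.
The clause (p42) is unit, so p42 = true.
Now (NOT p42) is unsatisfied and unit — conflict.
Neither p21 = true nor p21 = false works.
Neither p12 = true nor p12 = false works.
Undo p11 and try p11 = true.
The clause (NOT p21) is unit, so p21 = false.
The clause (NOT p31) is unit, so p31 = false.
The clause (NOT p41) is unit, so p41 = false.
Branch on p22: set p22 = true.
The clause (NOT p12) is unit, so p12 = false.
The clause (NOT p32) is unit, so p32 = false.
The clause (p33) is unit, so p33 = true.
The clause (NOT p42) is unit, so p42 = false.
The clause (p43) is unit, so p43 = true.
Now (NOT p43) is unsatisfied and unit — conflict.
Undo p22 and try p22 = false.
The clause (p23) is unit, so p23 = true.
The clause (NOT p13) is unit, so p13 = false.
The clause (NOT p33) is unit, so p33 = false.
The clause (p32) is unit, so p32 = true.
The clause (NOT p12) is unit, so p12 = false.
The clause (NOT p42) is unit, so p42 = false.
The clause (p43) is unit, so p43 = true.
Now (NOT p43) is unsatisfied and unit — conflict.
Neither p22 = true nor p22 = false works.
Neither p11 = true nor p11 = false works.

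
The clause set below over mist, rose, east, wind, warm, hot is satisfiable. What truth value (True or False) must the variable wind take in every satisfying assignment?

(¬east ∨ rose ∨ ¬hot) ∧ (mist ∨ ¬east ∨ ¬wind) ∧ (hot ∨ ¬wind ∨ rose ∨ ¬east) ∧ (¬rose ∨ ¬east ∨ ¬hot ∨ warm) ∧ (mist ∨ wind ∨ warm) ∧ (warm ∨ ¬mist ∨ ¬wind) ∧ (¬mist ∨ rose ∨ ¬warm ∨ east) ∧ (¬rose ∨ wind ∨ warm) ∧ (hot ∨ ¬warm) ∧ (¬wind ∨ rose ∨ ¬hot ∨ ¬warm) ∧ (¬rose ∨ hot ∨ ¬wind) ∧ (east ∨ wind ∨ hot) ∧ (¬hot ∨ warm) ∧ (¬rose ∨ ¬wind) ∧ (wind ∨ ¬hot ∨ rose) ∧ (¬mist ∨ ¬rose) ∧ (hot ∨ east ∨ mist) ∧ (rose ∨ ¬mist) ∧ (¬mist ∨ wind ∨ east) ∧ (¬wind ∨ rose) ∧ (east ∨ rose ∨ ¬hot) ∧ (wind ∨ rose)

Suppose wind = True.
From the singleton clause (¬rose), rose = False.
Now (rose) is unsatisfied and unit — conflict.
So every satisfying assignment has wind = False.

False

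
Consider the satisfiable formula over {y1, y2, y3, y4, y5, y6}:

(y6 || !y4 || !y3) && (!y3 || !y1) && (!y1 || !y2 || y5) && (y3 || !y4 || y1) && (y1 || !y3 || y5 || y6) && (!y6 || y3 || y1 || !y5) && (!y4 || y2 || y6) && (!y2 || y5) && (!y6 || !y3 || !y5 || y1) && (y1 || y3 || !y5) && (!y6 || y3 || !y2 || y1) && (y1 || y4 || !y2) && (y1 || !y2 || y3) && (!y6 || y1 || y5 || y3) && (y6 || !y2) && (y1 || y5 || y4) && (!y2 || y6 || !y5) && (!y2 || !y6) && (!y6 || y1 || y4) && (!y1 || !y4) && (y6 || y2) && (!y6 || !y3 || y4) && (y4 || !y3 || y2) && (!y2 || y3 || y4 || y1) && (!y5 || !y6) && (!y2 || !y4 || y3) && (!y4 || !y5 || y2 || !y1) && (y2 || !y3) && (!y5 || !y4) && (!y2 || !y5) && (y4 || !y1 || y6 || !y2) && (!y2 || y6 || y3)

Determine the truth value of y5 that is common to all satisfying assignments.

Suppose y5 = true.
Unit clause (!y6) forces y6 = false.
Unit clause (!y2) forces y2 = false.
Now (y2) is unsatisfied and unit — conflict.
So every satisfying assignment has y5 = False.

False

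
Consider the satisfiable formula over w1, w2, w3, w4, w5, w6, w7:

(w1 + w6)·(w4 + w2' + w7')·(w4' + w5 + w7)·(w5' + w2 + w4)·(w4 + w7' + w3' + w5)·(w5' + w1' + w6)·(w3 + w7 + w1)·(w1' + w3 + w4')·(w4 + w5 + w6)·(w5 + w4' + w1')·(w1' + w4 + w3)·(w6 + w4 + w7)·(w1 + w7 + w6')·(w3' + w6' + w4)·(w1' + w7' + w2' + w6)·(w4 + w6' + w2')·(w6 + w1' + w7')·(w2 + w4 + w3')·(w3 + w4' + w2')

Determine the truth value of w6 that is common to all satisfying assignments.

Suppose w6 = 0.
From the singleton clause (w1), w1 = 1.
From the singleton clause (w5'), w5 = 0.
From the singleton clause (w4), w4 = 1.
But (w4') is also a unit clause — contradiction.
So every satisfying assignment has w6 = True.

True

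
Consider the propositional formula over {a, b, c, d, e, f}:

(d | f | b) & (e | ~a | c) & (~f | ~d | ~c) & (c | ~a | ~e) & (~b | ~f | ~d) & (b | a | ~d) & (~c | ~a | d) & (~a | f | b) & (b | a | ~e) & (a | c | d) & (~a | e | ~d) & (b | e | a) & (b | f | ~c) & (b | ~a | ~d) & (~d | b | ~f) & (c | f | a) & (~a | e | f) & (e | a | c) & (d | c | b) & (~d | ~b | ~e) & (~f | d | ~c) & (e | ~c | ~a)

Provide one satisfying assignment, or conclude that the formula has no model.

a=0; b=1; c=1; d=1; e=0; f=0

Branch on d: set d = 1.
Branch on f: set f = 0.
Branch on b: set b = 1.
The clause (~e) is unit, so e = 0.
The clause (~a) is unit, so a = 0.
The clause (c) is unit, so c = 1.
All clauses are satisfied.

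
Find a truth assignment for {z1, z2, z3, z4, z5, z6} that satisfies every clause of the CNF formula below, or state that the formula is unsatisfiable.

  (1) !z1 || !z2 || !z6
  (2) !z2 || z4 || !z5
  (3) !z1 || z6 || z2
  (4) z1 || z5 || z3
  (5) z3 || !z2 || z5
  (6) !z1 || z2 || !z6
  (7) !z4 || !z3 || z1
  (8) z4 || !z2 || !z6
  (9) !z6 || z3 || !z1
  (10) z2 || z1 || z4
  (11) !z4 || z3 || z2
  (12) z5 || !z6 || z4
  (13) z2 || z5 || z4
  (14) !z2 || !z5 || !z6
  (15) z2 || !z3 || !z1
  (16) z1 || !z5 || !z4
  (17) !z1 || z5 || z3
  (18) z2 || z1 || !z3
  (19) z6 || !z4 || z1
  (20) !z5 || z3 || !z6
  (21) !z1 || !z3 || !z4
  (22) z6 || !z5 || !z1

z1=false,  z2=true,  z3=true,  z4=false,  z5=false,  z6=false

Suppose z1 = false.
Suppose z5 = false.
(z3) alone gives z3 = true.
(!z4) alone gives z4 = false.
(z2) alone gives z2 = true.
(!z6) alone gives z6 = false.
This assignment satisfies each clause.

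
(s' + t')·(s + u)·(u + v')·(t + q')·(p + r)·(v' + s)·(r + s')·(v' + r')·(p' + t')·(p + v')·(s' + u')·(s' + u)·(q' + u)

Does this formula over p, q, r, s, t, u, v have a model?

Yes

Branch on s: set s = 0.
From the singleton clause (u), u = 1.
From the singleton clause (v'), v = 0.
Branch on t: set t = 0.
From the singleton clause (q'), q = 0.
Branch on p: set p = 1.
Every clause is now satisfied; r is unconstrained.
A satisfying assignment: p: 1; q: 0; r: 0; s: 0; t: 0; u: 1; v: 0.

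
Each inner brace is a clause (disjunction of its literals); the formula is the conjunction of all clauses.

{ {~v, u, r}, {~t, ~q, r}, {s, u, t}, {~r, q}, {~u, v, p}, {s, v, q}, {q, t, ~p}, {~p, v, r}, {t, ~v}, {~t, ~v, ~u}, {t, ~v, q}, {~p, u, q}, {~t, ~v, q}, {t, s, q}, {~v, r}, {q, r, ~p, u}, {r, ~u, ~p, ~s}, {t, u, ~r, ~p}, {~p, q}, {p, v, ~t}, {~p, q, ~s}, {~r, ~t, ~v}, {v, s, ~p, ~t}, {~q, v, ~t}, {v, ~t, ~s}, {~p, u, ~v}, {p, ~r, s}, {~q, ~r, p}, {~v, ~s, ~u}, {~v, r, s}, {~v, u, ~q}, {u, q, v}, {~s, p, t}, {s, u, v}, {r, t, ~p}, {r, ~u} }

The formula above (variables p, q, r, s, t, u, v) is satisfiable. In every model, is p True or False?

True

Suppose p = 0.
Suppose r = 0.
The clause (~v) is unit, so v = 0.
The clause (~u) is unit, so u = 0.
The clause (~t) is unit, so t = 0.
The clause (s) is unit, so s = 1.
That conflicts with the unit clause (~s).
Backtrack on r: now try r = 1.
The clause (q) is unit, so q = 1.
That conflicts with the unit clause (~q).
Either choice for r ends in contradiction.
So every satisfying assignment has p = True.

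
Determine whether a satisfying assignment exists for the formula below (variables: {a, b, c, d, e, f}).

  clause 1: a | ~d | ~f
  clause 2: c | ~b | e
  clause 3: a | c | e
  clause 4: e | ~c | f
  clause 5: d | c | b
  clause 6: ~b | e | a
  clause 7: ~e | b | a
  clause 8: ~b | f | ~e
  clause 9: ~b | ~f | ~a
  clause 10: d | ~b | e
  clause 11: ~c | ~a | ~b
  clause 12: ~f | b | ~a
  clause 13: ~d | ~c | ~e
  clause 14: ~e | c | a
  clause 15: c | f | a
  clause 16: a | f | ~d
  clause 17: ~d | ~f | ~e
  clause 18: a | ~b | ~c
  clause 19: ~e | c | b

Satisfiable

Suppose a = 0.
Suppose d = 0.
Suppose c = 1.
From the singleton clause (~b), b = 0.
From the singleton clause (~e), e = 0.
From the singleton clause (f), f = 1.
This assignment satisfies each clause.
A satisfying assignment: a=0, b=0, c=1, d=0, e=0, f=1.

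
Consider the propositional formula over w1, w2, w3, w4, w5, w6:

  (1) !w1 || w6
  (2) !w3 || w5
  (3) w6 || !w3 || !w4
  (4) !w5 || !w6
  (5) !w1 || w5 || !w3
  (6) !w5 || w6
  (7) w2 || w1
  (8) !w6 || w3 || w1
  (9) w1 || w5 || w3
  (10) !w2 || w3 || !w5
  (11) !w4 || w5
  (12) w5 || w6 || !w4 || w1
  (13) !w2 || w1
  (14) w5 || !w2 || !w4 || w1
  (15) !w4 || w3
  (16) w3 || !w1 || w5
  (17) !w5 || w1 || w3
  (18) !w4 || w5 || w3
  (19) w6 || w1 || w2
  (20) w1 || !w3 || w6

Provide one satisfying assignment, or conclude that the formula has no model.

Suppose w1 = false.
From the singleton clause (w2), w2 = true.
Now (!w2) is unsatisfied and unit — conflict.
So w1 must be the other value — set w1 = true.
From the singleton clause (w6), w6 = true.
From the singleton clause (!w5), w5 = false.
From the singleton clause (!w3), w3 = false.
Now (w3) is unsatisfied and unit — conflict.
Both values of w1 lead to a conflict.

UNSATISFIABLE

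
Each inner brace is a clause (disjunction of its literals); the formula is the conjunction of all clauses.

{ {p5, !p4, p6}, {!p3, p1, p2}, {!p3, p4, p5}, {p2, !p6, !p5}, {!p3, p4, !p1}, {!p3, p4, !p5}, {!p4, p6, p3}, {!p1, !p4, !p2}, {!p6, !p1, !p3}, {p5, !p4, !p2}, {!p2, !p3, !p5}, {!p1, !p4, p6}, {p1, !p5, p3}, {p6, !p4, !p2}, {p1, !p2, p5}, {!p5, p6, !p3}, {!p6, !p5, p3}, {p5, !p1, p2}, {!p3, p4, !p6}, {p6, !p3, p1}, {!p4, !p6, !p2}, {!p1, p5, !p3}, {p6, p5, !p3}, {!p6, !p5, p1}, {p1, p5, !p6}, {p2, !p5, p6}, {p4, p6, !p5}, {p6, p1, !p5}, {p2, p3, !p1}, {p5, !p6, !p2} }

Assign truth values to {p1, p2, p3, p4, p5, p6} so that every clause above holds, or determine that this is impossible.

p1=false,  p2=false,  p3=false,  p4=false,  p5=false,  p6=false

Suppose p5 = false.
Suppose p4 = false.
(!p3) alone gives p3 = false.
Suppose p1 = false.
(!p2) alone gives p2 = false.
(!p6) alone gives p6 = false.
All clauses are satisfied.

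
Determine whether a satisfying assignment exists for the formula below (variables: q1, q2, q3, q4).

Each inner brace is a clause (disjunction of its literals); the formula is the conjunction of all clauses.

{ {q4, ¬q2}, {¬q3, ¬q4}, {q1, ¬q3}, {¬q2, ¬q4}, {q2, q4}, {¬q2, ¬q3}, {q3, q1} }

Satisfiable

Branch on q4: set q4 = True.
(¬q3) alone gives q3 = False.
(¬q2) alone gives q2 = False.
(q1) alone gives q1 = True.
All clauses are satisfied.
A satisfying assignment: q1: True, q2: False, q3: False, q4: True.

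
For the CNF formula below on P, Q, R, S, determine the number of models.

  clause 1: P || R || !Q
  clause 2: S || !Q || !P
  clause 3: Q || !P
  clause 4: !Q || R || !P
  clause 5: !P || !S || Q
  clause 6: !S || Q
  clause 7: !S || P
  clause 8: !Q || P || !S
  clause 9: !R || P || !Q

3

There are 2^4 = 16 truth assignments over (P, Q, R, S).
Split on Q. With Q = true, the clauses containing Q are satisfied and !Q drops from the rest; 1 of the 2^3 = 8 assignments to the other variables satisfy what remains.
With Q = false, by the same count on the reduced clause set, 2 assignments work.
(One model: P=F, Q=F, R=F, S=F.)
Total: 1 + 2 = 3.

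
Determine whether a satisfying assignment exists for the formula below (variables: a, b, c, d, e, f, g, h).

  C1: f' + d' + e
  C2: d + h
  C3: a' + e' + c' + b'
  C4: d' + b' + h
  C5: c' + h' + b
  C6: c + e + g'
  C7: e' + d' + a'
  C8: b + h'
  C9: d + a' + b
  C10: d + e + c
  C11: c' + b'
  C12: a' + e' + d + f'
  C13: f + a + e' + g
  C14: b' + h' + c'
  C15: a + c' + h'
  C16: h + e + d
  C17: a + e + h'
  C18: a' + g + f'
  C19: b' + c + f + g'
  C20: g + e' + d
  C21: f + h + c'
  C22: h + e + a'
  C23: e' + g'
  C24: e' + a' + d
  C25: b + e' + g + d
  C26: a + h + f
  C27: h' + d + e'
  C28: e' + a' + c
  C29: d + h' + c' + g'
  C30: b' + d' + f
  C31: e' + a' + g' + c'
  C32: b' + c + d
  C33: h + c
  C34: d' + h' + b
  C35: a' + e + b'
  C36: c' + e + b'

Yes, satisfiable

Suppose d = 1.
Suppose f = 1.
(e) alone gives e = 1.
(a') alone gives a = 0.
(g') alone gives g = 0.
Suppose b = 1.
(h) alone gives h = 1.
(c') alone gives c = 0.
This assignment satisfies each clause.
A satisfying assignment: a: 0; b: 1; c: 0; d: 1; e: 1; f: 1; g: 0; h: 1.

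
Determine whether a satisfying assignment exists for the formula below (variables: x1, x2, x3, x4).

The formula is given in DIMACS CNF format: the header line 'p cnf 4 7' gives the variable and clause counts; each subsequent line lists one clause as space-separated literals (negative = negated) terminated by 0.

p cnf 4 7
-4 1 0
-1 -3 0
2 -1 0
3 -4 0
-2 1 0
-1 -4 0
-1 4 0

Try x4 = False.
(¬x1) alone gives x1 = False.
(¬x2) alone gives x2 = False.
Every clause is now satisfied; x3 is unconstrained.
A satisfying assignment: x1 ↦ False,  x2 ↦ False,  x3 ↦ False,  x4 ↦ False.

Satisfiable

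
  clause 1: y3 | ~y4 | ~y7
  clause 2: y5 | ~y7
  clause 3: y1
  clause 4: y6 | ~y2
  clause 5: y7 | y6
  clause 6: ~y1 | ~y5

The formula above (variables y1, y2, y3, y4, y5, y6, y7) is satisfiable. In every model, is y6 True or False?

True

Suppose y6 = 0.
(y1) alone gives y1 = 1.
(~y2) alone gives y2 = 0.
(y7) alone gives y7 = 1.
(y5) alone gives y5 = 1.
Now (~y5) is unsatisfied and unit — conflict.
So every satisfying assignment has y6 = True.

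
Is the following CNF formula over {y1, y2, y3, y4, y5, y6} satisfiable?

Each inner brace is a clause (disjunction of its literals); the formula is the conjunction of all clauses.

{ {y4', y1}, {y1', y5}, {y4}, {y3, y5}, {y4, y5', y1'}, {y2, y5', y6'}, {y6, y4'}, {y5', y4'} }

Unit clause (y4) forces y4 = 1.
Unit clause (y1) forces y1 = 1.
Unit clause (y5) forces y5 = 1.
That conflicts with the unit clause (y5').
No assignment satisfies every clause.

No, unsatisfiable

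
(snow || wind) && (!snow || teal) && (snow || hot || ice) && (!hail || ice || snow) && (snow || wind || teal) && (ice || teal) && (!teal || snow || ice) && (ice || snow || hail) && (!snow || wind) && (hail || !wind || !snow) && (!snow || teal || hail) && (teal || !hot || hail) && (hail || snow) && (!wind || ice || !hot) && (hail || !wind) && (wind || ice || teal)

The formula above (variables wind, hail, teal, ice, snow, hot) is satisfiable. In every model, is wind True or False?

True

Suppose wind = false.
The clause (snow) is unit, so snow = true.
But (!snow) is also a unit clause — contradiction.
So every satisfying assignment has wind = True.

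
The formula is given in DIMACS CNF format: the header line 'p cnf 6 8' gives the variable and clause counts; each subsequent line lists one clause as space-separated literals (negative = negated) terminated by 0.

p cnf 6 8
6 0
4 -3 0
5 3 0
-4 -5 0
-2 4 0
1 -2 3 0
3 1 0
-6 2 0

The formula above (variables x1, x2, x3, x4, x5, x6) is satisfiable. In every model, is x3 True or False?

Suppose x3 = False.
From the singleton clause (x6), x6 = True.
From the singleton clause (x5), x5 = True.
From the singleton clause (¬x4), x4 = False.
From the singleton clause (¬x2), x2 = False.
But (x2) is also a unit clause — contradiction.
So every satisfying assignment has x3 = True.

True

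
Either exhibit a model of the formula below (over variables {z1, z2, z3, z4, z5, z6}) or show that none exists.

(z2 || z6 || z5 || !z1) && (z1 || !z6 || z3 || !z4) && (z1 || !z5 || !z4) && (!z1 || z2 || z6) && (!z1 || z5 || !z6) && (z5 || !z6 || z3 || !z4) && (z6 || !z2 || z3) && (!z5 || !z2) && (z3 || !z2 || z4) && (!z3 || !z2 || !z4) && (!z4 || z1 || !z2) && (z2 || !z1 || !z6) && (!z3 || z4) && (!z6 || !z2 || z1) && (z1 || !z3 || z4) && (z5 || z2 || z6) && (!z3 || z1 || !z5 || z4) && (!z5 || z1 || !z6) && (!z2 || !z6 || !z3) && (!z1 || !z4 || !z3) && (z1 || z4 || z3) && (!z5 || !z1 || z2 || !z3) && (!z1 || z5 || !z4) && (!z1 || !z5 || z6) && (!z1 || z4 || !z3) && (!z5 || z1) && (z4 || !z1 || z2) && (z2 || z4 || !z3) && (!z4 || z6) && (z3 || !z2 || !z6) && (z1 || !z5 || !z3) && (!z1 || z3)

Branch on z5: set z5 = false.
Branch on z1: set z1 = false.
Branch on z4: set z4 = true.
The clause (!z2) is unit, so z2 = false.
The clause (z6) is unit, so z6 = true.
The clause (z3) is unit, so z3 = true.
This assignment satisfies each clause.

z1: false, z2: false, z3: true, z4: true, z5: false, z6: true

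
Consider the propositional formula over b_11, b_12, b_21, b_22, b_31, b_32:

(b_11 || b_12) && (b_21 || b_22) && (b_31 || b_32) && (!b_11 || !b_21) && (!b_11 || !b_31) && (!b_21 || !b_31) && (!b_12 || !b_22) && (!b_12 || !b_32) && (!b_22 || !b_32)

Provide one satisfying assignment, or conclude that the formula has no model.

Suppose b_11 = true.
Unit clause (!b_21) forces b_21 = false.
Unit clause (b_22) forces b_22 = true.
Unit clause (!b_31) forces b_31 = false.
Unit clause (b_32) forces b_32 = true.
That conflicts with the unit clause (!b_32).
Undo b_11 and try b_11 = false.
Unit clause (b_12) forces b_12 = true.
Unit clause (!b_22) forces b_22 = false.
Unit clause (b_21) forces b_21 = true.
Unit clause (!b_31) forces b_31 = false.
Unit clause (b_32) forces b_32 = true.
That conflicts with the unit clause (!b_32).
Either choice for b_11 ends in contradiction.

UNSATISFIABLE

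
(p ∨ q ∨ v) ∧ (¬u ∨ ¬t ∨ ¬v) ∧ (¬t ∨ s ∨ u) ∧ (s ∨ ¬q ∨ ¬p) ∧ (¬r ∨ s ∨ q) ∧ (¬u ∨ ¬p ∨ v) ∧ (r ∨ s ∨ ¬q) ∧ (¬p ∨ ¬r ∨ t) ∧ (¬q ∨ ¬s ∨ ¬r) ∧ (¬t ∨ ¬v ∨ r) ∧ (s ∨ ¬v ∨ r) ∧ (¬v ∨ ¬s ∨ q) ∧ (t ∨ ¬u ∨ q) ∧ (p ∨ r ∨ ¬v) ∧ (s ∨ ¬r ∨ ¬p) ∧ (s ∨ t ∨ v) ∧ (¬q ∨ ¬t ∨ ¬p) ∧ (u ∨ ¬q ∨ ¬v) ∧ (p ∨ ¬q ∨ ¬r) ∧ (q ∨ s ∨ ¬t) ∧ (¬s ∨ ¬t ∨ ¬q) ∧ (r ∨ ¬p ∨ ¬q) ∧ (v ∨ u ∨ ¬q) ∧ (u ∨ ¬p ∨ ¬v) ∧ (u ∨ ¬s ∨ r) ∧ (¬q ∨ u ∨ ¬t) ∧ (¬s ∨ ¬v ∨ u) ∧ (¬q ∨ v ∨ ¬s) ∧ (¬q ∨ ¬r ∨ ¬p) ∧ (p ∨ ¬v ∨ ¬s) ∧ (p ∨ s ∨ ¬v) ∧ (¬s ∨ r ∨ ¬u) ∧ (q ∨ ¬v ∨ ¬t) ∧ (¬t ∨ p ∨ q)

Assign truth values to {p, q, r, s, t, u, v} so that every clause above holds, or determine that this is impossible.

Suppose p = True.
Suppose s = True.
Suppose u = False.
The clause (¬v) is unit, so v = False.
The clause (¬q) is unit, so q = False.
The clause (r) is unit, so r = True.
The clause (t) is unit, so t = True.
This assignment satisfies each clause.

p: True; q: False; r: True; s: True; t: True; u: False; v: False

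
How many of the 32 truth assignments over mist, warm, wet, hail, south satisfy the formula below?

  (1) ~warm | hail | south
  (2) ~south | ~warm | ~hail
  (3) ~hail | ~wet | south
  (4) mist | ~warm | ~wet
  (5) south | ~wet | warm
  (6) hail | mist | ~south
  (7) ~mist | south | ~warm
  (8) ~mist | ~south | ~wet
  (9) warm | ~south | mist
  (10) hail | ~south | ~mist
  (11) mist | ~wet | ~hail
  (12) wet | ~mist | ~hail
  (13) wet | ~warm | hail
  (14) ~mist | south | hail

There are 2^5 = 32 truth assignments over (mist, warm, wet, hail, south).
Split on hail. With hail = 1, the clauses containing hail are satisfied and ~hail drops from the rest; 2 of the 2^4 = 16 assignments to the other variables satisfy what remains.
With hail = 0, by the same count on the reduced clause set, 1 assignment works.
(One model: mist=F, warm=F, wet=F, hail=F, south=F.)
Total: 2 + 1 = 3.

3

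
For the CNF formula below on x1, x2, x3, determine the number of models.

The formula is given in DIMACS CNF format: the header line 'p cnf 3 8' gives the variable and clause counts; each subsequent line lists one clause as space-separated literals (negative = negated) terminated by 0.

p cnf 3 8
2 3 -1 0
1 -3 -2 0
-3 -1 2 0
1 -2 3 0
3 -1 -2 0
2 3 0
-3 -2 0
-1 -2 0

There are 2^3 = 8 truth assignments over (x1, x2, x3).
Check each against the 8 clauses (columns in the order x1, x2, x3):
  F F F  ✗ fails (x2 ∨ x3)
  F F T  ✓ satisfies all
  F T F  ✗ fails (x1 ∨ ¬x2 ∨ x3)
  F T T  ✗ fails (x1 ∨ ¬x3 ∨ ¬x2)
  T F F  ✗ fails (x2 ∨ x3 ∨ ¬x1)
  T F T  ✗ fails (¬x3 ∨ ¬x1 ∨ x2)
  T T F  ✗ fails (x3 ∨ ¬x1 ∨ ¬x2)
  T T T  ✗ fails (¬x3 ∨ ¬x2)
1 of the 8 rows is a model.

1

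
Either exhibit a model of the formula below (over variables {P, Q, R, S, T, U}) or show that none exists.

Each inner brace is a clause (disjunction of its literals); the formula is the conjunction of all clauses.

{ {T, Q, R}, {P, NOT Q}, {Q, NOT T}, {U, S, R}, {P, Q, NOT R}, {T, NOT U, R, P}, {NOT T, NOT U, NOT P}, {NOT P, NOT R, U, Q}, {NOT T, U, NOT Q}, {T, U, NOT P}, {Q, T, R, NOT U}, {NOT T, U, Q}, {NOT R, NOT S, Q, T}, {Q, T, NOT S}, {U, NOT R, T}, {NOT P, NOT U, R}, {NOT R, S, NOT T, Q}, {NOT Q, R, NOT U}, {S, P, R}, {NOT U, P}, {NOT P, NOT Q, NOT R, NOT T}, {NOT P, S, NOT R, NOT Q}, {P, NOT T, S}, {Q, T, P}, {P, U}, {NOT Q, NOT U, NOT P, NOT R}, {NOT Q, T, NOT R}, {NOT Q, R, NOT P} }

P ↦ true,  Q ↦ false,  R ↦ true,  S ↦ false,  T ↦ false,  U ↦ true

Try P = true.
Try Q = false.
From the singleton clause (NOT T), T = false.
From the singleton clause (R), R = true.
From the singleton clause (U), U = true.
From the singleton clause (NOT S), S = false.
This assignment satisfies each clause.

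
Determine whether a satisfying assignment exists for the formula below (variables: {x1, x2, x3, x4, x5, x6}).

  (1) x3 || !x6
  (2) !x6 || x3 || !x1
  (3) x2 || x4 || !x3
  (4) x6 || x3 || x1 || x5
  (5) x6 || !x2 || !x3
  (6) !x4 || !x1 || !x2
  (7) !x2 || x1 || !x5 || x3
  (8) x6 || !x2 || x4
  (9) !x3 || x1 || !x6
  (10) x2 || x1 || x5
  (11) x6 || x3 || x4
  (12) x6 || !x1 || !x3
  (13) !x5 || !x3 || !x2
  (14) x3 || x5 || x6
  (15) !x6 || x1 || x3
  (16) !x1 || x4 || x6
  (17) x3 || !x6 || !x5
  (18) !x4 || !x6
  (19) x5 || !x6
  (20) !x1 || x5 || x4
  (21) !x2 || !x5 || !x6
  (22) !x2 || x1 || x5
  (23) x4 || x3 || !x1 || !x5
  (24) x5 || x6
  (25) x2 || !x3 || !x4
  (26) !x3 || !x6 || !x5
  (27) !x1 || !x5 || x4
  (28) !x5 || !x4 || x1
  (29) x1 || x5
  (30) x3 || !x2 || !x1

Yes, satisfiable

Branch on x3: set x3 = false.
Unit clause (!x6) forces x6 = false.
Unit clause (x4) forces x4 = true.
Unit clause (x5) forces x5 = true.
Unit clause (x1) forces x1 = true.
Unit clause (!x2) forces x2 = false.
This assignment satisfies each clause.
A satisfying assignment: x1: true; x2: false; x3: false; x4: true; x5: true; x6: false.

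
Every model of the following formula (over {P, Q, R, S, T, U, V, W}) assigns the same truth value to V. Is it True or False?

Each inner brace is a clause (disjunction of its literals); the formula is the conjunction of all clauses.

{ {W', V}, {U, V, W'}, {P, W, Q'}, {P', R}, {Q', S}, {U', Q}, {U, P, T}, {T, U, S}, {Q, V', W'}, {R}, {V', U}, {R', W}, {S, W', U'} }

Suppose V = 0.
The clause (W') is unit, so W = 0.
The clause (R) is unit, so R = 1.
But (R') is also a unit clause — contradiction.
So every satisfying assignment has V = True.

True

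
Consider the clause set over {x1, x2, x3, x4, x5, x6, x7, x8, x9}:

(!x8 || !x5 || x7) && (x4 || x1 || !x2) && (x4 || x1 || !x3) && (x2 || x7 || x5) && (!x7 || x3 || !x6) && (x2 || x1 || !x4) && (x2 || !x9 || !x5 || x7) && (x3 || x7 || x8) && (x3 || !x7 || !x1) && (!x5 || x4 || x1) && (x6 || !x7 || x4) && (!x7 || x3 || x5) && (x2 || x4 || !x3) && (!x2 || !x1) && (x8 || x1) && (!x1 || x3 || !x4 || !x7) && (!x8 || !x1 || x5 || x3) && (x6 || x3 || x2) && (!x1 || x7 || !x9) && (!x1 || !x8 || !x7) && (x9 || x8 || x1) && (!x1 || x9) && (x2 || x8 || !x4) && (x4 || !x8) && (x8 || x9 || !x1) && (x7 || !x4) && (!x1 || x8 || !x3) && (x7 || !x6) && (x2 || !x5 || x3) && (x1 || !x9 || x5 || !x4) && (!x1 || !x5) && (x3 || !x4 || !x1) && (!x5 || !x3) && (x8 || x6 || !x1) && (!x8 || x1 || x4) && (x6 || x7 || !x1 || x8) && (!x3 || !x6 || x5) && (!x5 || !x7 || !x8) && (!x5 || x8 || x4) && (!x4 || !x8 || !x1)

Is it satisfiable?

Yes

Suppose x2 = true.
Unit clause (!x1) forces x1 = false.
Unit clause (x4) forces x4 = true.
Unit clause (x8) forces x8 = true.
Unit clause (x7) forces x7 = true.
Unit clause (!x5) forces x5 = false.
Unit clause (x3) forces x3 = true.
Unit clause (!x9) forces x9 = false.
Unit clause (!x6) forces x6 = false.
All clauses are satisfied.
A satisfying assignment: x1 ↦ false,  x2 ↦ true,  x3 ↦ true,  x4 ↦ true,  x5 ↦ false,  x6 ↦ false,  x7 ↦ true,  x8 ↦ true,  x9 ↦ false.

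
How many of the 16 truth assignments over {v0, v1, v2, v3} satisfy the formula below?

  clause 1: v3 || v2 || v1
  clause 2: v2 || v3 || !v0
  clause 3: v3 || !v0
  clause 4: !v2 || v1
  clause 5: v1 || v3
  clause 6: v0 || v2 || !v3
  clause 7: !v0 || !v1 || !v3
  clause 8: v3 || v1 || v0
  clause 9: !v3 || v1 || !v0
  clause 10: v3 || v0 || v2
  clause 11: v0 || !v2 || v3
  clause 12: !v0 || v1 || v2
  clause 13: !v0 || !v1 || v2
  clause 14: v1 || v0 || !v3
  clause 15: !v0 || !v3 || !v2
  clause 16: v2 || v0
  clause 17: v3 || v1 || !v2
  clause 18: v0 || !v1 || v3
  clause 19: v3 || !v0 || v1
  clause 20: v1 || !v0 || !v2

There are 2^4 = 16 truth assignments over (v0, v1, v2, v3).
Check each against the 20 clauses (columns in the order v0, v1, v2, v3):
  F F F F  ✗ fails (v3 || v2 || v1)
  F F F T  ✗ fails (v0 || v2 || !v3)
  F F T F  ✗ fails (!v2 || v1)
  F F T T  ✗ fails (!v2 || v1)
  F T F F  ✗ fails (v3 || v0 || v2)
  F T F T  ✗ fails (v0 || v2 || !v3)
  F T T F  ✗ fails (v0 || !v2 || v3)
  F T T T  ✓ satisfies all
  T F F F  ✗ fails (v3 || v2 || v1)
  T F F T  ✗ fails (!v3 || v1 || !v0)
  T F T F  ✗ fails (v3 || !v0)
  T F T T  ✗ fails (!v2 || v1)
  T T F F  ✗ fails (v2 || v3 || !v0)
  T T F T  ✗ fails (!v0 || !v1 || !v3)
  T T T F  ✗ fails (v3 || !v0)
  T T T T  ✗ fails (!v0 || !v1 || !v3)
1 of the 16 rows is a model.

1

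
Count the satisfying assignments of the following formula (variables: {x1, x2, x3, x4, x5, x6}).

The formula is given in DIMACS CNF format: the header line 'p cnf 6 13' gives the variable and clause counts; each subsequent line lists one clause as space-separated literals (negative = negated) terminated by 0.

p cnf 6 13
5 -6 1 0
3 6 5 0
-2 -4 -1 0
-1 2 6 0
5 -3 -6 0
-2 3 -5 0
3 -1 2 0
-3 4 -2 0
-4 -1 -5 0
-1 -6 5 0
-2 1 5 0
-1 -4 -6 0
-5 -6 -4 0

There are 2^6 = 64 truth assignments over (x1, x2, x3, x4, x5, x6).
Split on x1. With x1 = True, the clauses containing x1 are satisfied and ¬x1 drops from the rest; 1 of the 2^5 = 32 assignments to the other variables satisfy what remains.
With x1 = False, by the same count on the reduced clause set, 9 assignments work.
Total: 1 + 9 = 10.

10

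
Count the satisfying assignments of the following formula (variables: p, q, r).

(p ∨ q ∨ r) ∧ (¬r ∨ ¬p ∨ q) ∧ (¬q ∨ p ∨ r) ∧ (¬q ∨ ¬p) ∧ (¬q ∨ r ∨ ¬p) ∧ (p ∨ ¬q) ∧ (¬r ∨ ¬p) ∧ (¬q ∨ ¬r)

There are 2^3 = 8 truth assignments over (p, q, r).
Split on r. With r = True, the clauses containing r are satisfied and ¬r drops from the rest; 1 of the 2^2 = 4 assignments to the other variables satisfy what remains.
With r = False, by the same count on the reduced clause set, 1 assignment works.
(One model: p=F, q=F, r=T.)
Total: 1 + 1 = 2.

2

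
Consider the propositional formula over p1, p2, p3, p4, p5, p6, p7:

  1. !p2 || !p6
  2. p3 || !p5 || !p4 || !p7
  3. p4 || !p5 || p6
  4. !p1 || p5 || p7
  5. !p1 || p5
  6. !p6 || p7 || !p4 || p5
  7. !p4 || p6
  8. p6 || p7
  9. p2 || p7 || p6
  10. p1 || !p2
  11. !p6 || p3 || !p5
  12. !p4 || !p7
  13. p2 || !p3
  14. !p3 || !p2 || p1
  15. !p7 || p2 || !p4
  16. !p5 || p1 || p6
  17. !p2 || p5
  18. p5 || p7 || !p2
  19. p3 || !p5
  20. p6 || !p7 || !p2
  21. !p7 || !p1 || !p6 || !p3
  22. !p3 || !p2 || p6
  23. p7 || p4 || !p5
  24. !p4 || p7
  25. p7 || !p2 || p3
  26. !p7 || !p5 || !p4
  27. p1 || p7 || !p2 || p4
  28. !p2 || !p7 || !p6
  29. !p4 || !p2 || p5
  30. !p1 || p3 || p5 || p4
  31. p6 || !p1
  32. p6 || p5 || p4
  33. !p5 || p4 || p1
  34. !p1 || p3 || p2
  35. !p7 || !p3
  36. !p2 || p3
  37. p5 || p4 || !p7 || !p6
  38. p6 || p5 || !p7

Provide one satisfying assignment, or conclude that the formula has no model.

Suppose p2 = false.
(!p3) alone gives p3 = false.
(!p5) alone gives p5 = false.
(!p1) alone gives p1 = false.
Suppose p4 = false.
(p6) alone gives p6 = true.
(!p7) alone gives p7 = false.
This assignment satisfies each clause.

p1: false, p2: false, p3: false, p4: false, p5: false, p6: true, p7: false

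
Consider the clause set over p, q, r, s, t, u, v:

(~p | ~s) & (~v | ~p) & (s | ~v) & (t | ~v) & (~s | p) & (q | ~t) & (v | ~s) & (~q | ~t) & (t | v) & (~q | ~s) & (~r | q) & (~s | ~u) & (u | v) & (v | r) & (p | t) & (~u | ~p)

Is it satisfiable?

Suppose p = 0.
The clause (~s) is unit, so s = 0.
The clause (~v) is unit, so v = 0.
The clause (t) is unit, so t = 1.
The clause (q) is unit, so q = 1.
Now (~q) is unsatisfied and unit — conflict.
That branch fails; take p = 1 instead.
The clause (~s) is unit, so s = 0.
The clause (~v) is unit, so v = 0.
The clause (t) is unit, so t = 1.
The clause (q) is unit, so q = 1.
Now (~q) is unsatisfied and unit — conflict.
Both values of p lead to a conflict.
No assignment satisfies every clause.

No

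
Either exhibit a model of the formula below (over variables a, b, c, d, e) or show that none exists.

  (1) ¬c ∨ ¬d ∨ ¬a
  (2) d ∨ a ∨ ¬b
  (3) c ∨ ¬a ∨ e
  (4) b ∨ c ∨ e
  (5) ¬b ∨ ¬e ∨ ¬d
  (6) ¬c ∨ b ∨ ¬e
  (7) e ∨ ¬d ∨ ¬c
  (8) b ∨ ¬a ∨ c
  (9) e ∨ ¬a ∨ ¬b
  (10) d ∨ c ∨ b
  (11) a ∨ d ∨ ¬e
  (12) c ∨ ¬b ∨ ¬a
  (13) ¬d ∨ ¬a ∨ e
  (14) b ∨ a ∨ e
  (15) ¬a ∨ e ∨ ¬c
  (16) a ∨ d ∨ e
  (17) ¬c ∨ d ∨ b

a ↦ True,  b ↦ True,  c ↦ True,  d ↦ False,  e ↦ True

Try c = True.
Try d = False.
(b) alone gives b = True.
(a) alone gives a = True.
(e) alone gives e = True.
All clauses are satisfied.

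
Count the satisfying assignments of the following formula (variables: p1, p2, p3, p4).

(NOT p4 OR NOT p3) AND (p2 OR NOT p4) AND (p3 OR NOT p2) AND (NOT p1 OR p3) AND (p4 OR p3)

There are 2^4 = 16 truth assignments over (p1, p2, p3, p4).
Split on p4. With p4 = true, the clauses containing p4 are satisfied and NOT p4 drops from the rest; 0 of the 2^3 = 8 assignments to the other variables satisfy what remains.
With p4 = false, by the same count on the reduced clause set, 4 assignments work.
Total: 0 + 4 = 4.

4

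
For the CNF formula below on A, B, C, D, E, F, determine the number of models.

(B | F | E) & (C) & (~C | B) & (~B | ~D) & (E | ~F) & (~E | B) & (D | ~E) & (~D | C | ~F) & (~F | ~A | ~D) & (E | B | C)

There are 2^6 = 64 truth assignments over (A, B, C, D, E, F).
Split on A. With A = 1, the clauses containing A are satisfied and ~A drops from the rest; 1 of the 2^5 = 32 assignments to the other variables satisfy what remains.
With A = 0, by the same count on the reduced clause set, 1 assignment works.
Total: 1 + 1 = 2.

2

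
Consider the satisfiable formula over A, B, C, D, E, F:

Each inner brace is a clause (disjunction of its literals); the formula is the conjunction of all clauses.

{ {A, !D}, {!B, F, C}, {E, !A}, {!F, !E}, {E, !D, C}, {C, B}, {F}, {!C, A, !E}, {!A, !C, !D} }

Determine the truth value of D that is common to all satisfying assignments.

Suppose D = true.
From the singleton clause (A), A = true.
From the singleton clause (E), E = true.
From the singleton clause (!F), F = false.
But (F) is also a unit clause — contradiction.
So every satisfying assignment has D = False.

False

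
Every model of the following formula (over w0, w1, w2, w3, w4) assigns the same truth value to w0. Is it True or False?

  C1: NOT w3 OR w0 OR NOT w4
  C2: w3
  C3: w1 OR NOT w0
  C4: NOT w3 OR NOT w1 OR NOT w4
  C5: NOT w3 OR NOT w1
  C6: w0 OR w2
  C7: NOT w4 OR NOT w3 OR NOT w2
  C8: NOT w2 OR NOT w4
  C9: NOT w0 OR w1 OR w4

Suppose w0 = true.
The clause (w3) is unit, so w3 = true.
The clause (w1) is unit, so w1 = true.
That conflicts with the unit clause (NOT w1).
So every satisfying assignment has w0 = False.

False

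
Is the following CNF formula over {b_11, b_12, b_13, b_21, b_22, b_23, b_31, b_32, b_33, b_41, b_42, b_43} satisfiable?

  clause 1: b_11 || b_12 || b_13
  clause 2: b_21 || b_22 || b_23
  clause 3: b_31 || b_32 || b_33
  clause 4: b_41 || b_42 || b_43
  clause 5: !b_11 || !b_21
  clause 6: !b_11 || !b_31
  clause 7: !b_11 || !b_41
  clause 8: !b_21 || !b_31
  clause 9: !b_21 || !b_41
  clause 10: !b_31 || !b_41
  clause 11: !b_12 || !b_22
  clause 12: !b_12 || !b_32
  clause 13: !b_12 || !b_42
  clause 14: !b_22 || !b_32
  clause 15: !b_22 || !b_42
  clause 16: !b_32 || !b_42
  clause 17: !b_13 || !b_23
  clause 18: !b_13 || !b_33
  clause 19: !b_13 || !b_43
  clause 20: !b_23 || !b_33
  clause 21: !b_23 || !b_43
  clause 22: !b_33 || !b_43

Unsatisfiable

Try b_11 = false.
Try b_12 = true.
The clause (!b_22) is unit, so b_22 = false.
The clause (!b_32) is unit, so b_32 = false.
The clause (!b_42) is unit, so b_42 = false.
Try b_21 = true.
The clause (!b_31) is unit, so b_31 = false.
The clause (b_33) is unit, so b_33 = true.
The clause (!b_41) is unit, so b_41 = false.
The clause (b_43) is unit, so b_43 = true.
Now (!b_43) is unsatisfied and unit — conflict.
That branch fails; take b_21 = false instead.
The clause (b_23) is unit, so b_23 = true.
The clause (!b_13) is unit, so b_13 = false.
The clause (!b_33) is unit, so b_33 = false.
The clause (b_31) is unit, so b_31 = true.
The clause (!b_41) is unit, so b_41 = false.
The clause (b_43) is unit, so b_43 = true.
Now (!b_43) is unsatisfied and unit — conflict.
Neither b_21 = true nor b_21 = false works.
That branch fails; take b_12 = false instead.
The clause (b_13) is unit, so b_13 = true.
The clause (!b_23) is unit, so b_23 = false.
The clause (!b_33) is unit, so b_33 = false.
The clause (!b_43) is unit, so b_43 = false.
Try b_21 = true.
The clause (!b_31) is unit, so b_31 = false.
The clause (b_32) is unit, so b_32 = true.
The clause (!b_41) is unit, so b_41 = false.
The clause (b_42) is unit, so b_42 = true.
Now (!b_42) is unsatisfied and unit — conflict.
That branch fails; take b_21 = false instead.
The clause (b_22) is unit, so b_22 = true.
The clause (!b_32) is unit, so b_32 = false.
The clause (b_31) is unit, so b_31 = true.
The clause (!b_41) is unit, so b_41 = false.
The clause (b_42) is unit, so b_42 = true.
Now (!b_42) is unsatisfied and unit — conflict.
Neither b_21 = true nor b_21 = false works.
Neither b_12 = true nor b_12 = false works.
That branch fails; take b_11 = true instead.
The clause (!b_21) is unit, so b_21 = false.
The clause (!b_31) is unit, so b_31 = false.
The clause (!b_41) is unit, so b_41 = false.
Try b_22 = true.
The clause (!b_12) is unit, so b_12 = false.
The clause (!b_32) is unit, so b_32 = false.
The clause (b_33) is unit, so b_33 = true.
The clause (!b_42) is unit, so b_42 = false.
The clause (b_43) is unit, so b_43 = true.
Now (!b_43) is unsatisfied and unit — conflict.
That branch fails; take b_22 = false instead.
The clause (b_23) is unit, so b_23 = true.
The clause (!b_13) is unit, so b_13 = false.
The clause (!b_33) is unit, so b_33 = false.
The clause (b_32) is unit, so b_32 = true.
The clause (!b_12) is unit, so b_12 = false.
The clause (!b_42) is unit, so b_42 = false.
The clause (b_43) is unit, so b_43 = true.
Now (!b_43) is unsatisfied and unit — conflict.
Neither b_22 = true nor b_22 = false works.
Neither b_11 = true nor b_11 = false works.
No assignment satisfies every clause.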